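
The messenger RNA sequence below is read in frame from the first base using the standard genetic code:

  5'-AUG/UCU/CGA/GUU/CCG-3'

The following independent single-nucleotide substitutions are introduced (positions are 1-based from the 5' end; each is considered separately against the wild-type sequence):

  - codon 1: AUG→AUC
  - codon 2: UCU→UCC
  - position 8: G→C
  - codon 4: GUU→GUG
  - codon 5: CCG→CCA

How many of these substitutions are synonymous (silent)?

Codon 1: AUG (Met) → AUC (Ile) — missense.
Codon 2: UCU (Ser) → UCC (Ser) — synonymous.
Codon 3: CGA (Arg) → CCA (Pro) — missense.
Codon 4: GUU (Val) → GUG (Val) — synonymous.
Codon 5: CCG (Pro) → CCA (Pro) — synonymous.
Synonymous: 3 of 5.

3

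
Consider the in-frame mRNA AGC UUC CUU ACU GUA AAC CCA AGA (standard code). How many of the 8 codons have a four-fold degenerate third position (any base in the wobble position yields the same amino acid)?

Codon 1 AGC (Ser): third position 2-fold.
Codon 2 UUC (Phe): third position 2-fold.
Codon 3 CUU (Leu): third position 4-fold.
Codon 4 ACU (Thr): third position 4-fold.
Codon 5 GUA (Val): third position 4-fold.
Codon 6 AAC (Asn): third position 2-fold.
Codon 7 CCA (Pro): third position 4-fold.
Codon 8 AGA (Arg): third position 2-fold.
Four-fold degenerate third positions: 4.

4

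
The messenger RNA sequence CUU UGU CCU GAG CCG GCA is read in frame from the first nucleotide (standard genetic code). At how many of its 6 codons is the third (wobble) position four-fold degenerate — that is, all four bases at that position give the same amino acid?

Codon 1 CUU (Leu): third position 4-fold.
Codon 2 UGU (Cys): third position 2-fold.
Codon 3 CCU (Pro): third position 4-fold.
Codon 4 GAG (Glu): third position 2-fold.
Codon 5 CCG (Pro): third position 4-fold.
Codon 6 GCA (Ala): third position 4-fold.
Four-fold degenerate third positions: 4.

4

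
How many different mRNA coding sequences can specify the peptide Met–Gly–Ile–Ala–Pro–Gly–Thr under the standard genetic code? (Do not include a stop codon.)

Met: 1 codon.
Gly: 4 codons.
Ile: 3 codons.
Ala: 4 codons.
Pro: 4 codons.
Gly: 4 codons.
Thr: 4 codons.
1 × 4 × 3 × 4 × 4 × 4 × 4 = 3072.

3072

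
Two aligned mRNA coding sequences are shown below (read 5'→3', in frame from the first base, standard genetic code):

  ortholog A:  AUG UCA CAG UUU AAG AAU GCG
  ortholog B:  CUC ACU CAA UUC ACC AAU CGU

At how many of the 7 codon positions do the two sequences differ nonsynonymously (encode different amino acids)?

Codon 1: AUG Met / CUC Leu — nonsynonymous.
Codon 2: UCA Ser / ACU Thr — nonsynonymous.
Codon 3: CAG Gln / CAA Gln — synonymous.
Codon 4: UUU Phe / UUC Phe — synonymous.
Codon 5: AAG Lys / ACC Thr — nonsynonymous.
Codon 6: AAU Asn / AAU Asn — identical.
Codon 7: GCG Ala / CGU Arg — nonsynonymous.
Nonsynonymous differences: 4.

4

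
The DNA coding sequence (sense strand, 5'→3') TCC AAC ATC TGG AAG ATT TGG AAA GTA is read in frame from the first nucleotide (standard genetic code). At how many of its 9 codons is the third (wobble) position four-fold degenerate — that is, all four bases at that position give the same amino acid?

Codon 1 TCC (Ser): third position 4-fold.
Codon 2 AAC (Asn): third position 2-fold.
Codon 3 ATC (Ile): third position 3-fold.
Codon 4 TGG (Trp): third position 1-fold.
Codon 5 AAG (Lys): third position 2-fold.
Codon 6 ATT (Ile): third position 3-fold.
Codon 7 TGG (Trp): third position 1-fold.
Codon 8 AAA (Lys): third position 2-fold.
Codon 9 GTA (Val): third position 4-fold.
Four-fold degenerate third positions: 2.

2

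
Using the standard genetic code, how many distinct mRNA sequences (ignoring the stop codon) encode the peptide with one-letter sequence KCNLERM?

Lys: 2 codons.
Cys: 2 codons.
Asn: 2 codons.
Leu: 6 codons.
Glu: 2 codons.
Arg: 6 codons.
Met: 1 codon.
2 × 2 × 2 × 6 × 2 × 6 × 1 = 576.

576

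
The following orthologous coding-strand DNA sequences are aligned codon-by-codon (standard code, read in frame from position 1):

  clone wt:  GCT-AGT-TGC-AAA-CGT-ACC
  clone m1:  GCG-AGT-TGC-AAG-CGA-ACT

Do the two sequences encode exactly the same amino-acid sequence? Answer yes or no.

yes

Codon 1: GCT Ala / GCG Ala — synonymous.
Codon 2: AGT Ser / AGT Ser — identical.
Codon 3: TGC Cys / TGC Cys — identical.
Codon 4: AAA Lys / AAG Lys — synonymous.
Codon 5: CGT Arg / CGA Arg — synonymous.
Codon 6: ACC Thr / ACT Thr — synonymous.
Nonsynonymous differences: 0 → same protein.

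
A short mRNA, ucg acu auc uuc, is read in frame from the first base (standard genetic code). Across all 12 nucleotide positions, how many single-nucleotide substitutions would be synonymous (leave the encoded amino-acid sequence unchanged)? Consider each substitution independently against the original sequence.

Codon 1 (UCG, Ser): 3 synonymous substitutions.
Codon 2 (ACU, Thr): 3 synonymous substitutions.
Codon 3 (AUC, Ile): 2 synonymous substitutions.
Codon 4 (UUC, Phe): 1 synonymous substitution.
Total: 3 + 3 + 2 + 1 = 9.

9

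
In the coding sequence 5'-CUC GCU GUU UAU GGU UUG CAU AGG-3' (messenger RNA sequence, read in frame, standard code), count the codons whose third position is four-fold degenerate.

4

Codon 1 CUC (Leu): third position 4-fold.
Codon 2 GCU (Ala): third position 4-fold.
Codon 3 GUU (Val): third position 4-fold.
Codon 4 UAU (Tyr): third position 2-fold.
Codon 5 GGU (Gly): third position 4-fold.
Codon 6 UUG (Leu): third position 2-fold.
Codon 7 CAU (His): third position 2-fold.
Codon 8 AGG (Arg): third position 2-fold.
Four-fold degenerate third positions: 4.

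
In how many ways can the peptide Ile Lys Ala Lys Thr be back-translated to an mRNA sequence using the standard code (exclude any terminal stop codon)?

192

Ile: 3 codons.
Lys: 2 codons.
Ala: 4 codons.
Lys: 2 codons.
Thr: 4 codons.
3 × 2 × 4 × 2 × 4 = 192.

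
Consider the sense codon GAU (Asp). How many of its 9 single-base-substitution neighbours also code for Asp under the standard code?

Position 1: none → 0 synonymous.
Position 2: none → 0 synonymous.
Position 3: GAC → 1 synonymous.
Total: 0 + 0 + 1 = 1.

1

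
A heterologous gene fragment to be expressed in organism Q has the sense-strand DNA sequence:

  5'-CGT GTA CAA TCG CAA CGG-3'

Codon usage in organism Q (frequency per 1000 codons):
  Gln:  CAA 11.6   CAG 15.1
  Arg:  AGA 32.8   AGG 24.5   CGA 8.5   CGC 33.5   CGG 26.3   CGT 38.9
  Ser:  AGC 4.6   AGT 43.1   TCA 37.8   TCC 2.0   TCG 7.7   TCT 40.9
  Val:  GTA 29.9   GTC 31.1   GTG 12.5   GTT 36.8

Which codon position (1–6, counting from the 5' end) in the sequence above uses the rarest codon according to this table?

Codon 1 CGT (Arg): 38.9 per 1000.
Codon 2 GTA (Val): 29.9 per 1000.
Codon 3 CAA (Gln): 11.6 per 1000.
Codon 4 TCG (Ser): 7.7 per 1000.
Codon 5 CAA (Gln): 11.6 per 1000.
Codon 6 CGG (Arg): 26.3 per 1000.
Lowest frequency is 7.7 at codon 4.

4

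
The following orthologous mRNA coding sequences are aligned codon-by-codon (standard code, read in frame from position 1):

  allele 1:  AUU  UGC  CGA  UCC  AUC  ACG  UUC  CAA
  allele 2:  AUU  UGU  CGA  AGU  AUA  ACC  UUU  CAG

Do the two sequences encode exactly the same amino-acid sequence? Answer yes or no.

Codon 1: AUU Ile / AUU Ile — identical.
Codon 2: UGC Cys / UGU Cys — synonymous.
Codon 3: CGA Arg / CGA Arg — identical.
Codon 4: UCC Ser / AGU Ser — synonymous.
Codon 5: AUC Ile / AUA Ile — synonymous.
Codon 6: ACG Thr / ACC Thr — synonymous.
Codon 7: UUC Phe / UUU Phe — synonymous.
Codon 8: CAA Gln / CAG Gln — synonymous.
Nonsynonymous differences: 0 → same protein.

yes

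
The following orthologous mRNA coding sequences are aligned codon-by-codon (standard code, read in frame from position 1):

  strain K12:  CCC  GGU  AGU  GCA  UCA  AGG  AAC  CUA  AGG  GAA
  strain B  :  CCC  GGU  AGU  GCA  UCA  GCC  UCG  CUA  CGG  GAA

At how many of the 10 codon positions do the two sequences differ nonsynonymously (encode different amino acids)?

Codon 1: CCC Pro / CCC Pro — identical.
Codon 2: GGU Gly / GGU Gly — identical.
Codon 3: AGU Ser / AGU Ser — identical.
Codon 4: GCA Ala / GCA Ala — identical.
Codon 5: UCA Ser / UCA Ser — identical.
Codon 6: AGG Arg / GCC Ala — nonsynonymous.
Codon 7: AAC Asn / UCG Ser — nonsynonymous.
Codon 8: CUA Leu / CUA Leu — identical.
Codon 9: AGG Arg / CGG Arg — synonymous.
Codon 10: GAA Glu / GAA Glu — identical.
Nonsynonymous differences: 2.

2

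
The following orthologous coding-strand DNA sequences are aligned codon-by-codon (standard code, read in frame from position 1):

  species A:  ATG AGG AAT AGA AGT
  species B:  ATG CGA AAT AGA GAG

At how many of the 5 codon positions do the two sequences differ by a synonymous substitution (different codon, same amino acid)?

1

Codon 1: ATG Met / ATG Met — identical.
Codon 2: AGG Arg / CGA Arg — synonymous.
Codon 3: AAT Asn / AAT Asn — identical.
Codon 4: AGA Arg / AGA Arg — identical.
Codon 5: AGT Ser / GAG Glu — nonsynonymous.
Synonymous differences: 1.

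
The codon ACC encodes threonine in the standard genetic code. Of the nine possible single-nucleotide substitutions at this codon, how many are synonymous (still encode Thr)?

Position 1: none → 0 synonymous.
Position 2: none → 0 synonymous.
Position 3: ACU, ACA, ACG → 3 synonymous.
Total: 0 + 0 + 3 = 3.

3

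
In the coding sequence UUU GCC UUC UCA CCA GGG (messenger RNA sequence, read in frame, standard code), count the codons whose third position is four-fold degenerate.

Codon 1 UUU (Phe): third position 2-fold.
Codon 2 GCC (Ala): third position 4-fold.
Codon 3 UUC (Phe): third position 2-fold.
Codon 4 UCA (Ser): third position 4-fold.
Codon 5 CCA (Pro): third position 4-fold.
Codon 6 GGG (Gly): third position 4-fold.
Four-fold degenerate third positions: 4.

4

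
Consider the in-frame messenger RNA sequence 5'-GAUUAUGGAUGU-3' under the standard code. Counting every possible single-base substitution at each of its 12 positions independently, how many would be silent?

Codon 1 (GAU, Asp): 1 synonymous substitution.
Codon 2 (UAU, Tyr): 1 synonymous substitution.
Codon 3 (GGA, Gly): 3 synonymous substitutions.
Codon 4 (UGU, Cys): 1 synonymous substitution.
Total: 1 + 1 + 3 + 1 = 6.

6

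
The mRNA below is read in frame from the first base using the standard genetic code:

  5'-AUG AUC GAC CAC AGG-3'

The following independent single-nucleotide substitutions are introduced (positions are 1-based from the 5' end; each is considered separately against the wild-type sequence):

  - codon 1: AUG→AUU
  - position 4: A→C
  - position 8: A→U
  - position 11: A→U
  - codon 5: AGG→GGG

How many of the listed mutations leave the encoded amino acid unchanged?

Codon 1: AUG (Met) → AUU (Ile) — missense.
Codon 2: AUC (Ile) → CUC (Leu) — missense.
Codon 3: GAC (Asp) → GUC (Val) — missense.
Codon 4: CAC (His) → CUC (Leu) — missense.
Codon 5: AGG (Arg) → GGG (Gly) — missense.
Synonymous: 0 of 5.

0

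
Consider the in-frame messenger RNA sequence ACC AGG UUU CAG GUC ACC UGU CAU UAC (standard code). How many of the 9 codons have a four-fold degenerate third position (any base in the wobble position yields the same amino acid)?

Codon 1 ACC (Thr): third position 4-fold.
Codon 2 AGG (Arg): third position 2-fold.
Codon 3 UUU (Phe): third position 2-fold.
Codon 4 CAG (Gln): third position 2-fold.
Codon 5 GUC (Val): third position 4-fold.
Codon 6 ACC (Thr): third position 4-fold.
Codon 7 UGU (Cys): third position 2-fold.
Codon 8 CAU (His): third position 2-fold.
Codon 9 UAC (Tyr): third position 2-fold.
Four-fold degenerate third positions: 3.

3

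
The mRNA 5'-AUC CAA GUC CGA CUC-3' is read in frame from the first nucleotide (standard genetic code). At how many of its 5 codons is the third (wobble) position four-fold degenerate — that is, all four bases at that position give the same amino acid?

3

Codon 1 AUC (Ile): third position 3-fold.
Codon 2 CAA (Gln): third position 2-fold.
Codon 3 GUC (Val): third position 4-fold.
Codon 4 CGA (Arg): third position 4-fold.
Codon 5 CUC (Leu): third position 4-fold.
Four-fold degenerate third positions: 3.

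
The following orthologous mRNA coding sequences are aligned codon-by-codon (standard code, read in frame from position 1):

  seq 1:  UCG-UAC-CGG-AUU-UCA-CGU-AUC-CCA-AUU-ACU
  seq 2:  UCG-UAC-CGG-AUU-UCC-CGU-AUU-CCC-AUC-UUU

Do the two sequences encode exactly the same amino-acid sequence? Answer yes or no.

Codon 1: UCG Ser / UCG Ser — identical.
Codon 2: UAC Tyr / UAC Tyr — identical.
Codon 3: CGG Arg / CGG Arg — identical.
Codon 4: AUU Ile / AUU Ile — identical.
Codon 5: UCA Ser / UCC Ser — synonymous.
Codon 6: CGU Arg / CGU Arg — identical.
Codon 7: AUC Ile / AUU Ile — synonymous.
Codon 8: CCA Pro / CCC Pro — synonymous.
Codon 9: AUU Ile / AUC Ile — synonymous.
Codon 10: ACU Thr / UUU Phe — nonsynonymous.
Nonsynonymous differences: 1 → different protein.

no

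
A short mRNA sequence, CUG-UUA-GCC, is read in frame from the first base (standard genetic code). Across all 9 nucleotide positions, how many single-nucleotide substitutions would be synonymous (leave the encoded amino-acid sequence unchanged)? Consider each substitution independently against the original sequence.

Codon 1 (CUG, Leu): 4 synonymous substitutions.
Codon 2 (UUA, Leu): 2 synonymous substitutions.
Codon 3 (GCC, Ala): 3 synonymous substitutions.
Total: 4 + 2 + 3 = 9.

9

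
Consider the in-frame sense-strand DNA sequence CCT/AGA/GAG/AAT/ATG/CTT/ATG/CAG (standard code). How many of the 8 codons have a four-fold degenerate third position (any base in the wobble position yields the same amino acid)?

Codon 1 CCT (Pro): third position 4-fold.
Codon 2 AGA (Arg): third position 2-fold.
Codon 3 GAG (Glu): third position 2-fold.
Codon 4 AAT (Asn): third position 2-fold.
Codon 5 ATG (Met): third position 1-fold.
Codon 6 CTT (Leu): third position 4-fold.
Codon 7 ATG (Met): third position 1-fold.
Codon 8 CAG (Gln): third position 2-fold.
Four-fold degenerate third positions: 2.

2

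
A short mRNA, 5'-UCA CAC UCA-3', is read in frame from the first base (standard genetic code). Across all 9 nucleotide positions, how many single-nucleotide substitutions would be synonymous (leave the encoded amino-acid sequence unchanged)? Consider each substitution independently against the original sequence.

Codon 1 (UCA, Ser): 3 synonymous substitutions.
Codon 2 (CAC, His): 1 synonymous substitution.
Codon 3 (UCA, Ser): 3 synonymous substitutions.
Total: 3 + 1 + 3 = 7.

7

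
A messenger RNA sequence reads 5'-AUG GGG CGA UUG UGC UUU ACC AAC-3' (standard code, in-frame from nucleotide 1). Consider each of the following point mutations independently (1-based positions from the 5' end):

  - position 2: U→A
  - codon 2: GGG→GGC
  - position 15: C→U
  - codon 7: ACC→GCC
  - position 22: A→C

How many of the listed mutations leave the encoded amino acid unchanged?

2

Codon 1: AUG (Met) → AAG (Lys) — missense.
Codon 2: GGG (Gly) → GGC (Gly) — synonymous.
Codon 5: UGC (Cys) → UGU (Cys) — synonymous.
Codon 7: ACC (Thr) → GCC (Ala) — missense.
Codon 8: AAC (Asn) → CAC (His) — missense.
Synonymous: 2 of 5.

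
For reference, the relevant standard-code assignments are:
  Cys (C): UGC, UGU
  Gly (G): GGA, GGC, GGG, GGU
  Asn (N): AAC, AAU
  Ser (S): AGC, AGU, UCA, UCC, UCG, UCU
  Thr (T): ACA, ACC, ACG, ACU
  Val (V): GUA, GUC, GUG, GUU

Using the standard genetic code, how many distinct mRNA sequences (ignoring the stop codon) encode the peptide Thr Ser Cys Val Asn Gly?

1536

Thr: 4 codons.
Ser: 6 codons.
Cys: 2 codons.
Val: 4 codons.
Asn: 2 codons.
Gly: 4 codons.
4 × 6 × 2 × 4 × 2 × 4 = 1536.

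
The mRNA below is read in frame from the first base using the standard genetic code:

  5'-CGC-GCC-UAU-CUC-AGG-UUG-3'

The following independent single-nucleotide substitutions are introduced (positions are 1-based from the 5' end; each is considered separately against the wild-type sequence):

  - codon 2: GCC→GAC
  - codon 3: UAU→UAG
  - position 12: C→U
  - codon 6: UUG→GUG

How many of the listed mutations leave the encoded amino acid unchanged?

1

Codon 2: GCC (Ala) → GAC (Asp) — missense.
Codon 3: UAU (Tyr) → UAG (Stop) — nonsense.
Codon 4: CUC (Leu) → CUU (Leu) — synonymous.
Codon 6: UUG (Leu) → GUG (Val) — missense.
Synonymous: 1 of 4.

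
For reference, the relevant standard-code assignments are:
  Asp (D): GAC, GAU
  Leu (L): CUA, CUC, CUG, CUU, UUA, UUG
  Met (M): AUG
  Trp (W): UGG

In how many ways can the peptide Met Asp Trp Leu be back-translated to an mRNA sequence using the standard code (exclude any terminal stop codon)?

Met: 1 codon.
Asp: 2 codons.
Trp: 1 codon.
Leu: 6 codons.
1 × 2 × 1 × 6 = 12.

12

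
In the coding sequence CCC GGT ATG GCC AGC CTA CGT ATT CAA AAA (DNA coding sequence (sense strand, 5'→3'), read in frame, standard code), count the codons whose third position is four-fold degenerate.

5

Codon 1 CCC (Pro): third position 4-fold.
Codon 2 GGT (Gly): third position 4-fold.
Codon 3 ATG (Met): third position 1-fold.
Codon 4 GCC (Ala): third position 4-fold.
Codon 5 AGC (Ser): third position 2-fold.
Codon 6 CTA (Leu): third position 4-fold.
Codon 7 CGT (Arg): third position 4-fold.
Codon 8 ATT (Ile): third position 3-fold.
Codon 9 CAA (Gln): third position 2-fold.
Codon 10 AAA (Lys): third position 2-fold.
Four-fold degenerate third positions: 5.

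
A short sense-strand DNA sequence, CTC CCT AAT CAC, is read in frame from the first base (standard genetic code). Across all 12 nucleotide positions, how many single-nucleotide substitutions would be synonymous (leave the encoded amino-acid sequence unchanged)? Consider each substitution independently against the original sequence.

Codon 1 (CTC, Leu): 3 synonymous substitutions.
Codon 2 (CCT, Pro): 3 synonymous substitutions.
Codon 3 (AAT, Asn): 1 synonymous substitution.
Codon 4 (CAC, His): 1 synonymous substitution.
Total: 3 + 3 + 1 + 1 = 8.

8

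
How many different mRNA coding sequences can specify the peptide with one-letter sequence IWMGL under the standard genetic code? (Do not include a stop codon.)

Ile: 3 codons.
Trp: 1 codon.
Met: 1 codon.
Gly: 4 codons.
Leu: 6 codons.
3 × 1 × 1 × 4 × 6 = 72.

72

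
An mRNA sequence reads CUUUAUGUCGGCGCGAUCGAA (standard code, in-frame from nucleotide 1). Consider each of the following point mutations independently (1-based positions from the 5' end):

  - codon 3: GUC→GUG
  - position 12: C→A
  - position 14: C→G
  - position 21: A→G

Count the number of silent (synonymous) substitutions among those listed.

3

Codon 3: GUC (Val) → GUG (Val) — synonymous.
Codon 4: GGC (Gly) → GGA (Gly) — synonymous.
Codon 5: GCG (Ala) → GGG (Gly) — missense.
Codon 7: GAA (Glu) → GAG (Glu) — synonymous.
Synonymous: 3 of 4.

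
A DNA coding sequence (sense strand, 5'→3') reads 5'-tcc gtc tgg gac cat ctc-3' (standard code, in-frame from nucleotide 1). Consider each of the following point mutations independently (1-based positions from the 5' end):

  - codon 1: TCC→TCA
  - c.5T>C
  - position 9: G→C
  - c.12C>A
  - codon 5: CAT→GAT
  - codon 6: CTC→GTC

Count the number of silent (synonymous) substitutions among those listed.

Codon 1: TCC (Ser) → TCA (Ser) — synonymous.
Codon 2: GTC (Val) → GCC (Ala) — missense.
Codon 3: TGG (Trp) → TGC (Cys) — missense.
Codon 4: GAC (Asp) → GAA (Glu) — missense.
Codon 5: CAT (His) → GAT (Asp) — missense.
Codon 6: CTC (Leu) → GTC (Val) — missense.
Synonymous: 1 of 6.

1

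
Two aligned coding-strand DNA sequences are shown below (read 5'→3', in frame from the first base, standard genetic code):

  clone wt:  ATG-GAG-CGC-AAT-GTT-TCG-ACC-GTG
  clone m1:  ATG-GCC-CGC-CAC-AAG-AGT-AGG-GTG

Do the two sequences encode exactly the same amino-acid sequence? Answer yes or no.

Codon 1: ATG Met / ATG Met — identical.
Codon 2: GAG Glu / GCC Ala — nonsynonymous.
Codon 3: CGC Arg / CGC Arg — identical.
Codon 4: AAT Asn / CAC His — nonsynonymous.
Codon 5: GTT Val / AAG Lys — nonsynonymous.
Codon 6: TCG Ser / AGT Ser — synonymous.
Codon 7: ACC Thr / AGG Arg — nonsynonymous.
Codon 8: GTG Val / GTG Val — identical.
Nonsynonymous differences: 4 → different protein.

no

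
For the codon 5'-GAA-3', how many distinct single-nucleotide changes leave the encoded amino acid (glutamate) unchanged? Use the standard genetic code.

Position 1: none → 0 synonymous.
Position 2: none → 0 synonymous.
Position 3: GAG → 1 synonymous.
Total: 0 + 0 + 1 = 1.

1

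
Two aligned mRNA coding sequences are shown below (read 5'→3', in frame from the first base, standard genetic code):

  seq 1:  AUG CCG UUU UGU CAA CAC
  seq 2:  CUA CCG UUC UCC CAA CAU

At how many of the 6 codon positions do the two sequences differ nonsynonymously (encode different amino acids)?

2

Codon 1: AUG Met / CUA Leu — nonsynonymous.
Codon 2: CCG Pro / CCG Pro — identical.
Codon 3: UUU Phe / UUC Phe — synonymous.
Codon 4: UGU Cys / UCC Ser — nonsynonymous.
Codon 5: CAA Gln / CAA Gln — identical.
Codon 6: CAC His / CAU His — synonymous.
Nonsynonymous differences: 2.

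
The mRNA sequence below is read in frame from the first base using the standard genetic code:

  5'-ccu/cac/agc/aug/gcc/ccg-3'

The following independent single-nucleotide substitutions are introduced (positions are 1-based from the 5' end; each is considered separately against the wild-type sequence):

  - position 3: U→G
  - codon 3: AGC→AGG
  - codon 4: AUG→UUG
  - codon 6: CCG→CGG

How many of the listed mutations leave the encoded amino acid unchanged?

1

Codon 1: CCU (Pro) → CCG (Pro) — synonymous.
Codon 3: AGC (Ser) → AGG (Arg) — missense.
Codon 4: AUG (Met) → UUG (Leu) — missense.
Codon 6: CCG (Pro) → CGG (Arg) — missense.
Synonymous: 1 of 4.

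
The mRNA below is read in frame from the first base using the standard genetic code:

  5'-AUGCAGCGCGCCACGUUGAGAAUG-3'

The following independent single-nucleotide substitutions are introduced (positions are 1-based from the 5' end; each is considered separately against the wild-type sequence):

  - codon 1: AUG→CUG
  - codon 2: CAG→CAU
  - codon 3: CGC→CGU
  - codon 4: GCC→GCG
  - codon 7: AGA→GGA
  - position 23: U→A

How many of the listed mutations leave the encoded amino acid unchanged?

2

Codon 1: AUG (Met) → CUG (Leu) — missense.
Codon 2: CAG (Gln) → CAU (His) — missense.
Codon 3: CGC (Arg) → CGU (Arg) — synonymous.
Codon 4: GCC (Ala) → GCG (Ala) — synonymous.
Codon 7: AGA (Arg) → GGA (Gly) — missense.
Codon 8: AUG (Met) → AAG (Lys) — missense.
Synonymous: 2 of 6.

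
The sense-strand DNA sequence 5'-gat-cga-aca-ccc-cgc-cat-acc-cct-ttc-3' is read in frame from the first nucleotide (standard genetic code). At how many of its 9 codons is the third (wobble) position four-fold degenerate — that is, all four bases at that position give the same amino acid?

6

Codon 1 GAT (Asp): third position 2-fold.
Codon 2 CGA (Arg): third position 4-fold.
Codon 3 ACA (Thr): third position 4-fold.
Codon 4 CCC (Pro): third position 4-fold.
Codon 5 CGC (Arg): third position 4-fold.
Codon 6 CAT (His): third position 2-fold.
Codon 7 ACC (Thr): third position 4-fold.
Codon 8 CCT (Pro): third position 4-fold.
Codon 9 TTC (Phe): third position 2-fold.
Four-fold degenerate third positions: 6.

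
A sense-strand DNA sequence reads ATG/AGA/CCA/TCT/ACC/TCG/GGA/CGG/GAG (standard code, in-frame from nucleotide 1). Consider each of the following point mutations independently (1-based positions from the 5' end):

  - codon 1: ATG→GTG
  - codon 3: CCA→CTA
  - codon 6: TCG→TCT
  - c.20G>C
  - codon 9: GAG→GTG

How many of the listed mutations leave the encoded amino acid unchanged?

1

Codon 1: ATG (Met) → GTG (Val) — missense.
Codon 3: CCA (Pro) → CTA (Leu) — missense.
Codon 6: TCG (Ser) → TCT (Ser) — synonymous.
Codon 7: GGA (Gly) → GCA (Ala) — missense.
Codon 9: GAG (Glu) → GTG (Val) — missense.
Synonymous: 1 of 5.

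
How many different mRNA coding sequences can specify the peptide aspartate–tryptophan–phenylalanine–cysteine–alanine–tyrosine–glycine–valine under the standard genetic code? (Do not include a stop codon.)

1024

Asp: 2 codons.
Trp: 1 codon.
Phe: 2 codons.
Cys: 2 codons.
Ala: 4 codons.
Tyr: 2 codons.
Gly: 4 codons.
Val: 4 codons.
2 × 1 × 2 × 2 × 4 × 2 × 4 × 4 = 1024.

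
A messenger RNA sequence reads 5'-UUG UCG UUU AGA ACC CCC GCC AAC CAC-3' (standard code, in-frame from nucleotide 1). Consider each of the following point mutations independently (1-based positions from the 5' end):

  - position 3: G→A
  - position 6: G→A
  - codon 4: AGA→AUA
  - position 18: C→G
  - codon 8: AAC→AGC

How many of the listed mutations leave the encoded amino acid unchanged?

3

Codon 1: UUG (Leu) → UUA (Leu) — synonymous.
Codon 2: UCG (Ser) → UCA (Ser) — synonymous.
Codon 4: AGA (Arg) → AUA (Ile) — missense.
Codon 6: CCC (Pro) → CCG (Pro) — synonymous.
Codon 8: AAC (Asn) → AGC (Ser) — missense.
Synonymous: 3 of 5.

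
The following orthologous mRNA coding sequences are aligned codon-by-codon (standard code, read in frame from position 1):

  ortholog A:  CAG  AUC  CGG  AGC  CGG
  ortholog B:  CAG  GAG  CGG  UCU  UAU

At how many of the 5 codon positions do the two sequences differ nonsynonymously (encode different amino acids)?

2

Codon 1: CAG Gln / CAG Gln — identical.
Codon 2: AUC Ile / GAG Glu — nonsynonymous.
Codon 3: CGG Arg / CGG Arg — identical.
Codon 4: AGC Ser / UCU Ser — synonymous.
Codon 5: CGG Arg / UAU Tyr — nonsynonymous.
Nonsynonymous differences: 2.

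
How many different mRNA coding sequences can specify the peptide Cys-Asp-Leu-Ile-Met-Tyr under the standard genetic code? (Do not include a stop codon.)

144

Cys: 2 codons.
Asp: 2 codons.
Leu: 6 codons.
Ile: 3 codons.
Met: 1 codon.
Tyr: 2 codons.
2 × 2 × 6 × 3 × 1 × 2 = 144.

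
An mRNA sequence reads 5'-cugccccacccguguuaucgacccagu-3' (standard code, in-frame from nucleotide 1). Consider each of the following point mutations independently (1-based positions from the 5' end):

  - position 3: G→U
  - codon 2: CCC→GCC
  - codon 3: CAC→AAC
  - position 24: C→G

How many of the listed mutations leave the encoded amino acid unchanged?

2

Codon 1: CUG (Leu) → CUU (Leu) — synonymous.
Codon 2: CCC (Pro) → GCC (Ala) — missense.
Codon 3: CAC (His) → AAC (Asn) — missense.
Codon 8: CCC (Pro) → CCG (Pro) — synonymous.
Synonymous: 2 of 4.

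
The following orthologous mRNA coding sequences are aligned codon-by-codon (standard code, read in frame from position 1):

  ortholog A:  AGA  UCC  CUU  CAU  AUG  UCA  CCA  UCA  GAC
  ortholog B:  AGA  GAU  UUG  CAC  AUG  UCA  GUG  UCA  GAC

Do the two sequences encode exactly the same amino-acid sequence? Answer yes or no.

no

Codon 1: AGA Arg / AGA Arg — identical.
Codon 2: UCC Ser / GAU Asp — nonsynonymous.
Codon 3: CUU Leu / UUG Leu — synonymous.
Codon 4: CAU His / CAC His — synonymous.
Codon 5: AUG Met / AUG Met — identical.
Codon 6: UCA Ser / UCA Ser — identical.
Codon 7: CCA Pro / GUG Val — nonsynonymous.
Codon 8: UCA Ser / UCA Ser — identical.
Codon 9: GAC Asp / GAC Asp — identical.
Nonsynonymous differences: 2 → different protein.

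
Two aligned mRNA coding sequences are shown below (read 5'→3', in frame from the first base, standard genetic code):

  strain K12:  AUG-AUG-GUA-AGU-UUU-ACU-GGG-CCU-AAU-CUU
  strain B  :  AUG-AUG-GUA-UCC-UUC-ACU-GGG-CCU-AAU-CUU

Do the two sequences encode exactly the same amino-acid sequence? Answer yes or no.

yes

Codon 1: AUG Met / AUG Met — identical.
Codon 2: AUG Met / AUG Met — identical.
Codon 3: GUA Val / GUA Val — identical.
Codon 4: AGU Ser / UCC Ser — synonymous.
Codon 5: UUU Phe / UUC Phe — synonymous.
Codon 6: ACU Thr / ACU Thr — identical.
Codon 7: GGG Gly / GGG Gly — identical.
Codon 8: CCU Pro / CCU Pro — identical.
Codon 9: AAU Asn / AAU Asn — identical.
Codon 10: CUU Leu / CUU Leu — identical.
Nonsynonymous differences: 0 → same protein.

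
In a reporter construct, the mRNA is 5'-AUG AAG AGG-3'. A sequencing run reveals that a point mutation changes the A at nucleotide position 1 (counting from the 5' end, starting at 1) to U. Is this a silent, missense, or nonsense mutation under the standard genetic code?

Position 1 falls in codon 1: AUG → Met.
After the substitution the codon is UUG → Leu.
Met ≠ Leu, so this is a missense mutation.

missense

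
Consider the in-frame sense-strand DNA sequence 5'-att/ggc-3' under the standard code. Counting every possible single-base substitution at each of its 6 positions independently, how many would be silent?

5

Codon 1 (ATT, Ile): 2 synonymous substitutions.
Codon 2 (GGC, Gly): 3 synonymous substitutions.
Total: 2 + 3 = 5.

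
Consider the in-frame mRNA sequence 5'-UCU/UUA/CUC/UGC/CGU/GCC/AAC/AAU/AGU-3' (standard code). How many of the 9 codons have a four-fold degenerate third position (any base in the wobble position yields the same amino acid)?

4

Codon 1 UCU (Ser): third position 4-fold.
Codon 2 UUA (Leu): third position 2-fold.
Codon 3 CUC (Leu): third position 4-fold.
Codon 4 UGC (Cys): third position 2-fold.
Codon 5 CGU (Arg): third position 4-fold.
Codon 6 GCC (Ala): third position 4-fold.
Codon 7 AAC (Asn): third position 2-fold.
Codon 8 AAU (Asn): third position 2-fold.
Codon 9 AGU (Ser): third position 2-fold.
Four-fold degenerate third positions: 4.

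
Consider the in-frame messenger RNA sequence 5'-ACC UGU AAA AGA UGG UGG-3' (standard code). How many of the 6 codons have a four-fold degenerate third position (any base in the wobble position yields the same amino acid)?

Codon 1 ACC (Thr): third position 4-fold.
Codon 2 UGU (Cys): third position 2-fold.
Codon 3 AAA (Lys): third position 2-fold.
Codon 4 AGA (Arg): third position 2-fold.
Codon 5 UGG (Trp): third position 1-fold.
Codon 6 UGG (Trp): third position 1-fold.
Four-fold degenerate third positions: 1.

1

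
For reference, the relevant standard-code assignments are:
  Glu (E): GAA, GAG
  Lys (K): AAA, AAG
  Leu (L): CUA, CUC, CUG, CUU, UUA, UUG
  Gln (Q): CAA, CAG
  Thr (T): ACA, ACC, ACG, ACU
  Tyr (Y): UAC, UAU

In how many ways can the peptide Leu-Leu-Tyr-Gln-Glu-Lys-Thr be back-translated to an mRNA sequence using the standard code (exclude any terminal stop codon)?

Leu: 6 codons.
Leu: 6 codons.
Tyr: 2 codons.
Gln: 2 codons.
Glu: 2 codons.
Lys: 2 codons.
Thr: 4 codons.
6 × 6 × 2 × 2 × 2 × 2 × 4 = 2304.

2304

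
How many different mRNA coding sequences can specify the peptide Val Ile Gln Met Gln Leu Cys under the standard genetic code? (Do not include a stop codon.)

Val: 4 codons.
Ile: 3 codons.
Gln: 2 codons.
Met: 1 codon.
Gln: 2 codons.
Leu: 6 codons.
Cys: 2 codons.
4 × 3 × 2 × 1 × 2 × 6 × 2 = 576.

576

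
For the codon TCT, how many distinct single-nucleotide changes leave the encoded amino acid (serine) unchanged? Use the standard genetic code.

3

Position 1: none → 0 synonymous.
Position 2: none → 0 synonymous.
Position 3: TCC, TCA, TCG → 3 synonymous.
Total: 0 + 0 + 3 = 3.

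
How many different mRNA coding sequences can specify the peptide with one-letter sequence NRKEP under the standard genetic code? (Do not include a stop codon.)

192

Asn: 2 codons.
Arg: 6 codons.
Lys: 2 codons.
Glu: 2 codons.
Pro: 4 codons.
2 × 6 × 2 × 2 × 4 = 192.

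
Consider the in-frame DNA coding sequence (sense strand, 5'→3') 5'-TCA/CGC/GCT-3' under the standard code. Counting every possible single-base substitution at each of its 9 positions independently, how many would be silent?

Codon 1 (TCA, Ser): 3 synonymous substitutions.
Codon 2 (CGC, Arg): 3 synonymous substitutions.
Codon 3 (GCT, Ala): 3 synonymous substitutions.
Total: 3 + 3 + 3 = 9.

9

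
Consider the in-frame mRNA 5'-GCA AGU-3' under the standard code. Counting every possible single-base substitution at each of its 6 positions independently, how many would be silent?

4

Codon 1 (GCA, Ala): 3 synonymous substitutions.
Codon 2 (AGU, Ser): 1 synonymous substitution.
Total: 3 + 1 = 4.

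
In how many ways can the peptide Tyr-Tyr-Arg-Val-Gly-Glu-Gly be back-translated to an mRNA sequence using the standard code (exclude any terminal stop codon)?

3072

Tyr: 2 codons.
Tyr: 2 codons.
Arg: 6 codons.
Val: 4 codons.
Gly: 4 codons.
Glu: 2 codons.
Gly: 4 codons.
2 × 2 × 6 × 4 × 4 × 2 × 4 = 3072.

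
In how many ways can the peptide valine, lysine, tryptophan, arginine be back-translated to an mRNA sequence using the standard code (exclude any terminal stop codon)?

Val: 4 codons.
Lys: 2 codons.
Trp: 1 codon.
Arg: 6 codons.
4 × 2 × 1 × 6 = 48.

48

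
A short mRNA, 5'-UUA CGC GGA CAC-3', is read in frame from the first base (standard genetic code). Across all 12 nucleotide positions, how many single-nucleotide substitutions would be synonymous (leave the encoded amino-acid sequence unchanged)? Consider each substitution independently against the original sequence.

Codon 1 (UUA, Leu): 2 synonymous substitutions.
Codon 2 (CGC, Arg): 3 synonymous substitutions.
Codon 3 (GGA, Gly): 3 synonymous substitutions.
Codon 4 (CAC, His): 1 synonymous substitution.
Total: 2 + 3 + 3 + 1 = 9.

9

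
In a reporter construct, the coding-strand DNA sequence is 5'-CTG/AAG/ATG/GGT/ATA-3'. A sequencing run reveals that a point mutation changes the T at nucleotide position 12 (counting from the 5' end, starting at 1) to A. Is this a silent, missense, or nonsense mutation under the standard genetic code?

silent

Position 12 falls in codon 4: GGT → Gly.
After the substitution the codon is GGA → Gly.
Both encode Gly, so the change is synonymous.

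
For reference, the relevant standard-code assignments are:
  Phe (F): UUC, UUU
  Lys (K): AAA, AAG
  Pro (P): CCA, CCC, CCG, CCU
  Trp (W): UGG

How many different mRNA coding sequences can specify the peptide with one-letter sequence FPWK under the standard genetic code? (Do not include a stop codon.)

16

Phe: 2 codons.
Pro: 4 codons.
Trp: 1 codon.
Lys: 2 codons.
2 × 4 × 1 × 2 = 16.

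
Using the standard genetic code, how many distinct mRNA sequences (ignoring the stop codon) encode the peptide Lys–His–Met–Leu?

Lys: 2 codons.
His: 2 codons.
Met: 1 codon.
Leu: 6 codons.
2 × 2 × 1 × 6 = 24.

24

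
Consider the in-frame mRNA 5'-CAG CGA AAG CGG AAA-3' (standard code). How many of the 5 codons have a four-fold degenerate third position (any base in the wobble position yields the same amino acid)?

2

Codon 1 CAG (Gln): third position 2-fold.
Codon 2 CGA (Arg): third position 4-fold.
Codon 3 AAG (Lys): third position 2-fold.
Codon 4 CGG (Arg): third position 4-fold.
Codon 5 AAA (Lys): third position 2-fold.
Four-fold degenerate third positions: 2.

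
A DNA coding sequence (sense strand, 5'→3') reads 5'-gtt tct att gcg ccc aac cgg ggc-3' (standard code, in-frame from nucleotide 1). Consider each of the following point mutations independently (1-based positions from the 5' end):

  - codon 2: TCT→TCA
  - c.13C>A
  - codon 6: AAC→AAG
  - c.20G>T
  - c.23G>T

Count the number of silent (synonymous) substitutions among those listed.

Codon 2: TCT (Ser) → TCA (Ser) — synonymous.
Codon 5: CCC (Pro) → ACC (Thr) — missense.
Codon 6: AAC (Asn) → AAG (Lys) — missense.
Codon 7: CGG (Arg) → CTG (Leu) — missense.
Codon 8: GGC (Gly) → GTC (Val) — missense.
Synonymous: 1 of 5.

1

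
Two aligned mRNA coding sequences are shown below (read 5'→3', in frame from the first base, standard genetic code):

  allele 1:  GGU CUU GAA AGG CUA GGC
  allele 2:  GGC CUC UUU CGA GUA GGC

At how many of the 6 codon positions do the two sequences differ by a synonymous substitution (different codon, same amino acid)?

3

Codon 1: GGU Gly / GGC Gly — synonymous.
Codon 2: CUU Leu / CUC Leu — synonymous.
Codon 3: GAA Glu / UUU Phe — nonsynonymous.
Codon 4: AGG Arg / CGA Arg — synonymous.
Codon 5: CUA Leu / GUA Val — nonsynonymous.
Codon 6: GGC Gly / GGC Gly — identical.
Synonymous differences: 3.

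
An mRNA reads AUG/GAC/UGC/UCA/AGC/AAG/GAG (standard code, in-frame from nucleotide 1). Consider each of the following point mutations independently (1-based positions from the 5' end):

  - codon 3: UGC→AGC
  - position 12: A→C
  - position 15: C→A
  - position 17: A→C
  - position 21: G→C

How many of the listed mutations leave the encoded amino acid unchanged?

Codon 3: UGC (Cys) → AGC (Ser) — missense.
Codon 4: UCA (Ser) → UCC (Ser) — synonymous.
Codon 5: AGC (Ser) → AGA (Arg) — missense.
Codon 6: AAG (Lys) → ACG (Thr) — missense.
Codon 7: GAG (Glu) → GAC (Asp) — missense.
Synonymous: 1 of 5.

1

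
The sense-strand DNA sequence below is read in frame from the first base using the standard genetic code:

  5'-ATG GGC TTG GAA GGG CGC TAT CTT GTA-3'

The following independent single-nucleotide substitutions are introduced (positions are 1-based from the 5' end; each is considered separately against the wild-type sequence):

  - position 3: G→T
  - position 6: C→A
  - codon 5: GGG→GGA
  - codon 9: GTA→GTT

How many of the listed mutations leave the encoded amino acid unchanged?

Codon 1: ATG (Met) → ATT (Ile) — missense.
Codon 2: GGC (Gly) → GGA (Gly) — synonymous.
Codon 5: GGG (Gly) → GGA (Gly) — synonymous.
Codon 9: GTA (Val) → GTT (Val) — synonymous.
Synonymous: 3 of 4.

3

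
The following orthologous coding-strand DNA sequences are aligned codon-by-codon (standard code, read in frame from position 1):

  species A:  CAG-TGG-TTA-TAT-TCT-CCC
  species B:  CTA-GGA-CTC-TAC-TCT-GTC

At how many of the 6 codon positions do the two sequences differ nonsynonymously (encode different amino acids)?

Codon 1: CAG Gln / CTA Leu — nonsynonymous.
Codon 2: TGG Trp / GGA Gly — nonsynonymous.
Codon 3: TTA Leu / CTC Leu — synonymous.
Codon 4: TAT Tyr / TAC Tyr — synonymous.
Codon 5: TCT Ser / TCT Ser — identical.
Codon 6: CCC Pro / GTC Val — nonsynonymous.
Nonsynonymous differences: 3.

3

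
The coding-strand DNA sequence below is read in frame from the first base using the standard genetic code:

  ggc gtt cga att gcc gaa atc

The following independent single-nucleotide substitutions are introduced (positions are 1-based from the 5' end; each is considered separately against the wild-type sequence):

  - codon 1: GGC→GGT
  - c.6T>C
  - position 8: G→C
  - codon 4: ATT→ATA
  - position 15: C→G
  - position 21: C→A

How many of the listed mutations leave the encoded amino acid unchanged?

5

Codon 1: GGC (Gly) → GGT (Gly) — synonymous.
Codon 2: GTT (Val) → GTC (Val) — synonymous.
Codon 3: CGA (Arg) → CCA (Pro) — missense.
Codon 4: ATT (Ile) → ATA (Ile) — synonymous.
Codon 5: GCC (Ala) → GCG (Ala) — synonymous.
Codon 7: ATC (Ile) → ATA (Ile) — synonymous.
Synonymous: 5 of 6.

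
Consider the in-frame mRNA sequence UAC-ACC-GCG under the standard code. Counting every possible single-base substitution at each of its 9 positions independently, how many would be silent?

Codon 1 (UAC, Tyr): 1 synonymous substitution.
Codon 2 (ACC, Thr): 3 synonymous substitutions.
Codon 3 (GCG, Ala): 3 synonymous substitutions.
Total: 1 + 3 + 3 = 7.

7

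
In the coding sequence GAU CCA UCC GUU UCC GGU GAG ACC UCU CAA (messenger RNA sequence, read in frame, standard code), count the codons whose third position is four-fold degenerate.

7

Codon 1 GAU (Asp): third position 2-fold.
Codon 2 CCA (Pro): third position 4-fold.
Codon 3 UCC (Ser): third position 4-fold.
Codon 4 GUU (Val): third position 4-fold.
Codon 5 UCC (Ser): third position 4-fold.
Codon 6 GGU (Gly): third position 4-fold.
Codon 7 GAG (Glu): third position 2-fold.
Codon 8 ACC (Thr): third position 4-fold.
Codon 9 UCU (Ser): third position 4-fold.
Codon 10 CAA (Gln): third position 2-fold.
Four-fold degenerate third positions: 7.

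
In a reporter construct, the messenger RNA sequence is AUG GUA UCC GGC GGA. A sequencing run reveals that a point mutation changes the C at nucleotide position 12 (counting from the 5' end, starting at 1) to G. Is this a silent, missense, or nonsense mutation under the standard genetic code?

Position 12 falls in codon 4: GGC → Gly.
After the substitution the codon is GGG → Gly.
Both encode Gly, so the change is synonymous.

silent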